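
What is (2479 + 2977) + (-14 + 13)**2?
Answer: 5457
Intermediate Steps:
(2479 + 2977) + (-14 + 13)**2 = 5456 + (-1)**2 = 5456 + 1 = 5457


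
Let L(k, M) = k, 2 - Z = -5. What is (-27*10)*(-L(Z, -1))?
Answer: 1890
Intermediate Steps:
Z = 7 (Z = 2 - 1*(-5) = 2 + 5 = 7)
(-27*10)*(-L(Z, -1)) = (-27*10)*(-1*7) = -270*(-7) = 1890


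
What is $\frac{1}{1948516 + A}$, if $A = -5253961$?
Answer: $- \frac{1}{3305445} \approx -3.0253 \cdot 10^{-7}$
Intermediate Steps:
$\frac{1}{1948516 + A} = \frac{1}{1948516 - 5253961} = \frac{1}{-3305445} = - \frac{1}{3305445}$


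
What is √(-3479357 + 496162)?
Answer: I*√2983195 ≈ 1727.2*I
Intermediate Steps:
√(-3479357 + 496162) = √(-2983195) = I*√2983195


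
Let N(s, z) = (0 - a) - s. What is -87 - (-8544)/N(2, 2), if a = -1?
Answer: -8631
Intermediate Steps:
N(s, z) = 1 - s (N(s, z) = (0 - 1*(-1)) - s = (0 + 1) - s = 1 - s)
-87 - (-8544)/N(2, 2) = -87 - (-8544)/(1 - 1*2) = -87 - (-8544)/(1 - 2) = -87 - (-8544)/(-1) = -87 - (-8544)*(-1) = -87 - 96*89 = -87 - 8544 = -8631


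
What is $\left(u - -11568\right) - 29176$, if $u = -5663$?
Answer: $-23271$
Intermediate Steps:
$\left(u - -11568\right) - 29176 = \left(-5663 - -11568\right) - 29176 = \left(-5663 + 11568\right) - 29176 = 5905 - 29176 = -23271$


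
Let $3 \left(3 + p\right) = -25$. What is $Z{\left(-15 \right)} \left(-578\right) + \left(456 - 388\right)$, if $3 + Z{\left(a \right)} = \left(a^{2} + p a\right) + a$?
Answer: $-217838$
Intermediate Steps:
$p = - \frac{34}{3}$ ($p = -3 + \frac{1}{3} \left(-25\right) = -3 - \frac{25}{3} = - \frac{34}{3} \approx -11.333$)
$Z{\left(a \right)} = -3 + a^{2} - \frac{31 a}{3}$ ($Z{\left(a \right)} = -3 + \left(\left(a^{2} - \frac{34 a}{3}\right) + a\right) = -3 + \left(a^{2} - \frac{31 a}{3}\right) = -3 + a^{2} - \frac{31 a}{3}$)
$Z{\left(-15 \right)} \left(-578\right) + \left(456 - 388\right) = \left(-3 + \left(-15\right)^{2} - -155\right) \left(-578\right) + \left(456 - 388\right) = \left(-3 + 225 + 155\right) \left(-578\right) + 68 = 377 \left(-578\right) + 68 = -217906 + 68 = -217838$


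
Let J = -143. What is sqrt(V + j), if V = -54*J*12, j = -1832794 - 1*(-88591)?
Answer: I*sqrt(1651539) ≈ 1285.1*I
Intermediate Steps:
j = -1744203 (j = -1832794 + 88591 = -1744203)
V = 92664 (V = -54*(-143)*12 = 7722*12 = 92664)
sqrt(V + j) = sqrt(92664 - 1744203) = sqrt(-1651539) = I*sqrt(1651539)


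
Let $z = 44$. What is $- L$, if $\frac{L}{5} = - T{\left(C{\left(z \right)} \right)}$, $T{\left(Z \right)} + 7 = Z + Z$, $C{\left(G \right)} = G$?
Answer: $405$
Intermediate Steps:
$T{\left(Z \right)} = -7 + 2 Z$ ($T{\left(Z \right)} = -7 + \left(Z + Z\right) = -7 + 2 Z$)
$L = -405$ ($L = 5 \left(- (-7 + 2 \cdot 44)\right) = 5 \left(- (-7 + 88)\right) = 5 \left(\left(-1\right) 81\right) = 5 \left(-81\right) = -405$)
$- L = \left(-1\right) \left(-405\right) = 405$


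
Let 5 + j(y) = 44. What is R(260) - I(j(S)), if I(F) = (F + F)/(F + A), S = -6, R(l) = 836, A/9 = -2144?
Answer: 5366310/6419 ≈ 836.00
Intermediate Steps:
A = -19296 (A = 9*(-2144) = -19296)
j(y) = 39 (j(y) = -5 + 44 = 39)
I(F) = 2*F/(-19296 + F) (I(F) = (F + F)/(F - 19296) = (2*F)/(-19296 + F) = 2*F/(-19296 + F))
R(260) - I(j(S)) = 836 - 2*39/(-19296 + 39) = 836 - 2*39/(-19257) = 836 - 2*39*(-1)/19257 = 836 - 1*(-26/6419) = 836 + 26/6419 = 5366310/6419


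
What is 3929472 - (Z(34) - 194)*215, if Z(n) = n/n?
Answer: 3970967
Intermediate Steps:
Z(n) = 1
3929472 - (Z(34) - 194)*215 = 3929472 - (1 - 194)*215 = 3929472 - (-193)*215 = 3929472 - 1*(-41495) = 3929472 + 41495 = 3970967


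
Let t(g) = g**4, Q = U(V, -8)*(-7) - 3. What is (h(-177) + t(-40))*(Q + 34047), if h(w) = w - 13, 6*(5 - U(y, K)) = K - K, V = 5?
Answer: 87056578290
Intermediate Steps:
U(y, K) = 5 (U(y, K) = 5 - (K - K)/6 = 5 - 1/6*0 = 5 + 0 = 5)
h(w) = -13 + w
Q = -38 (Q = 5*(-7) - 3 = -35 - 3 = -38)
(h(-177) + t(-40))*(Q + 34047) = ((-13 - 177) + (-40)**4)*(-38 + 34047) = (-190 + 2560000)*34009 = 2559810*34009 = 87056578290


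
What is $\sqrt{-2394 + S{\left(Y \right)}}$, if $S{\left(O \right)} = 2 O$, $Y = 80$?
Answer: $i \sqrt{2234} \approx 47.265 i$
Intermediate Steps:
$\sqrt{-2394 + S{\left(Y \right)}} = \sqrt{-2394 + 2 \cdot 80} = \sqrt{-2394 + 160} = \sqrt{-2234} = i \sqrt{2234}$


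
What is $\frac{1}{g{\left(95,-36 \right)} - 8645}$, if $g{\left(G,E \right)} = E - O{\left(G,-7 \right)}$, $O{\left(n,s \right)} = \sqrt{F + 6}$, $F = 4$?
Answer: $- \frac{8681}{75359751} + \frac{\sqrt{10}}{75359751} \approx -0.00011515$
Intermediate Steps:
$O{\left(n,s \right)} = \sqrt{10}$ ($O{\left(n,s \right)} = \sqrt{4 + 6} = \sqrt{10}$)
$g{\left(G,E \right)} = E - \sqrt{10}$
$\frac{1}{g{\left(95,-36 \right)} - 8645} = \frac{1}{\left(-36 - \sqrt{10}\right) - 8645} = \frac{1}{-8681 - \sqrt{10}}$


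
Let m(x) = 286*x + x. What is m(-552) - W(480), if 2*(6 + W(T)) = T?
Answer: -158658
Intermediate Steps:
W(T) = -6 + T/2
m(x) = 287*x
m(-552) - W(480) = 287*(-552) - (-6 + (½)*480) = -158424 - (-6 + 240) = -158424 - 1*234 = -158424 - 234 = -158658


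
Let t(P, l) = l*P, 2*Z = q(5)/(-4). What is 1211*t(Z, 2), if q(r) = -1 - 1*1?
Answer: 1211/2 ≈ 605.50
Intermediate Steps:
q(r) = -2 (q(r) = -1 - 1 = -2)
Z = ¼ (Z = (-2/(-4))/2 = (-2*(-¼))/2 = (½)*(½) = ¼ ≈ 0.25000)
t(P, l) = P*l
1211*t(Z, 2) = 1211*((¼)*2) = 1211*(½) = 1211/2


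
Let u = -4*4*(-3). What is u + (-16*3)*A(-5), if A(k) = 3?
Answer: -96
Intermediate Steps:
u = 48 (u = -16*(-3) = 48)
u + (-16*3)*A(-5) = 48 - 16*3*3 = 48 - 48*3 = 48 - 144 = -96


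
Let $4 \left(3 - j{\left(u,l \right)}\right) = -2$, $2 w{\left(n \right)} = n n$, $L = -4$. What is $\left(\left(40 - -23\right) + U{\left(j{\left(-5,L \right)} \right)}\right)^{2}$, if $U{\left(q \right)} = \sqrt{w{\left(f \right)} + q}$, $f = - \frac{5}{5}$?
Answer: $4225$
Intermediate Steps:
$f = -1$ ($f = \left(-5\right) \frac{1}{5} = -1$)
$w{\left(n \right)} = \frac{n^{2}}{2}$ ($w{\left(n \right)} = \frac{n n}{2} = \frac{n^{2}}{2}$)
$j{\left(u,l \right)} = \frac{7}{2}$ ($j{\left(u,l \right)} = 3 - - \frac{1}{2} = 3 + \frac{1}{2} = \frac{7}{2}$)
$U{\left(q \right)} = \sqrt{\frac{1}{2} + q}$ ($U{\left(q \right)} = \sqrt{\frac{\left(-1\right)^{2}}{2} + q} = \sqrt{\frac{1}{2} \cdot 1 + q} = \sqrt{\frac{1}{2} + q}$)
$\left(\left(40 - -23\right) + U{\left(j{\left(-5,L \right)} \right)}\right)^{2} = \left(\left(40 - -23\right) + \frac{\sqrt{2 + 4 \cdot \frac{7}{2}}}{2}\right)^{2} = \left(\left(40 + 23\right) + \frac{\sqrt{2 + 14}}{2}\right)^{2} = \left(63 + \frac{\sqrt{16}}{2}\right)^{2} = \left(63 + \frac{1}{2} \cdot 4\right)^{2} = \left(63 + 2\right)^{2} = 65^{2} = 4225$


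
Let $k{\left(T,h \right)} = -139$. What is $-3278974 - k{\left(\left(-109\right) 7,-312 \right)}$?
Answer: $-3278835$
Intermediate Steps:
$-3278974 - k{\left(\left(-109\right) 7,-312 \right)} = -3278974 - -139 = -3278974 + 139 = -3278835$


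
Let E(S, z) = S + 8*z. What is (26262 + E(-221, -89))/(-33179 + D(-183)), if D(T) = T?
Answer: -25329/33362 ≈ -0.75922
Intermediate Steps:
(26262 + E(-221, -89))/(-33179 + D(-183)) = (26262 + (-221 + 8*(-89)))/(-33179 - 183) = (26262 + (-221 - 712))/(-33362) = (26262 - 933)*(-1/33362) = 25329*(-1/33362) = -25329/33362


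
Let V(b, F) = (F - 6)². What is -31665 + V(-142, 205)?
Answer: 7936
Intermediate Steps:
V(b, F) = (-6 + F)²
-31665 + V(-142, 205) = -31665 + (-6 + 205)² = -31665 + 199² = -31665 + 39601 = 7936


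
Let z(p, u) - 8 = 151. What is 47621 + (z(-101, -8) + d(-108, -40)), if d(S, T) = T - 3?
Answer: 47737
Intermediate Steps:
d(S, T) = -3 + T
z(p, u) = 159 (z(p, u) = 8 + 151 = 159)
47621 + (z(-101, -8) + d(-108, -40)) = 47621 + (159 + (-3 - 40)) = 47621 + (159 - 43) = 47621 + 116 = 47737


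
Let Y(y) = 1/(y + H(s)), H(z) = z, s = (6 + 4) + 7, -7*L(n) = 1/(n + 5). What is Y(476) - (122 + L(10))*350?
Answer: -63148367/1479 ≈ -42697.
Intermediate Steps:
L(n) = -1/(7*(5 + n)) (L(n) = -1/(7*(n + 5)) = -1/(7*(5 + n)))
s = 17 (s = 10 + 7 = 17)
Y(y) = 1/(17 + y) (Y(y) = 1/(y + 17) = 1/(17 + y))
Y(476) - (122 + L(10))*350 = 1/(17 + 476) - (122 - 1/(35 + 7*10))*350 = 1/493 - (122 - 1/(35 + 70))*350 = 1/493 - (122 - 1/105)*350 = 1/493 - 12809*350/105 = 1/493 - 1*128090/3 = 1/493 - 128090/3 = -63148367/1479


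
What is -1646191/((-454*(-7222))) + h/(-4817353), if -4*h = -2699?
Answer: -3966247757313/7897539604082 ≈ -0.50221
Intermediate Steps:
h = 2699/4 (h = -¼*(-2699) = 2699/4 ≈ 674.75)
-1646191/((-454*(-7222))) + h/(-4817353) = -1646191/((-454*(-7222))) + (2699/4)/(-4817353) = -1646191/3278788 + (2699/4)*(-1/4817353) = -1646191*1/3278788 - 2699/19269412 = -1646191/3278788 - 2699/19269412 = -3966247757313/7897539604082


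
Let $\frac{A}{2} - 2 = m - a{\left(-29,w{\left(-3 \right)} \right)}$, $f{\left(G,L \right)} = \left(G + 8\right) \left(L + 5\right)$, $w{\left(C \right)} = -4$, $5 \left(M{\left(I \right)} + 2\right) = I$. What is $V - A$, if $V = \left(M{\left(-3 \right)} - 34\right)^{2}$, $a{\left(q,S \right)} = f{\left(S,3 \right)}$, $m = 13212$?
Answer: $- \frac{625611}{25} \approx -25024.0$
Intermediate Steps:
$M{\left(I \right)} = -2 + \frac{I}{5}$
$f{\left(G,L \right)} = \left(5 + L\right) \left(8 + G\right)$ ($f{\left(G,L \right)} = \left(8 + G\right) \left(5 + L\right) = \left(5 + L\right) \left(8 + G\right)$)
$a{\left(q,S \right)} = 64 + 8 S$ ($a{\left(q,S \right)} = 40 + 5 S + 8 \cdot 3 + S 3 = 40 + 5 S + 24 + 3 S = 64 + 8 S$)
$A = 26364$ ($A = 4 + 2 \left(13212 - \left(64 + 8 \left(-4\right)\right)\right) = 4 + 2 \left(13212 - \left(64 - 32\right)\right) = 4 + 2 \left(13212 - 32\right) = 4 + 2 \cdot 13180 = 4 + 26360 = 26364$)
$V = \frac{33489}{25}$ ($V = \left(\left(-2 + \frac{1}{5} \left(-3\right)\right) - 34\right)^{2} = \left(\left(-2 - \frac{3}{5}\right) - 34\right)^{2} = \left(- \frac{13}{5} - 34\right)^{2} = \left(- \frac{183}{5}\right)^{2} = \frac{33489}{25} \approx 1339.6$)
$V - A = \frac{33489}{25} - 26364 = - \frac{625611}{25}$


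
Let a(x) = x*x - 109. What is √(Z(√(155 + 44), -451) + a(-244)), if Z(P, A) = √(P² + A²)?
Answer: √(59427 + 20*√509) ≈ 244.70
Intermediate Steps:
a(x) = -109 + x² (a(x) = x² - 109 = -109 + x²)
Z(P, A) = √(A² + P²)
√(Z(√(155 + 44), -451) + a(-244)) = √(√((-451)² + (√(155 + 44))²) + (-109 + (-244)²)) = √(√(203401 + (√199)²) + (-109 + 59536)) = √(√(203401 + 199) + 59427) = √(√203600 + 59427) = √(20*√509 + 59427) = √(59427 + 20*√509)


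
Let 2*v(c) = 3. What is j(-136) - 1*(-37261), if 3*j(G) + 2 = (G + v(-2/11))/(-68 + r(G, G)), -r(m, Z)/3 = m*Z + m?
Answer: 4109665815/110296 ≈ 37260.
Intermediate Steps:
r(m, Z) = -3*m - 3*Z*m (r(m, Z) = -3*(m*Z + m) = -3*(Z*m + m) = -3*(m + Z*m) = -3*m - 3*Z*m)
v(c) = 3/2 (v(c) = (½)*3 = 3/2)
j(G) = -⅔ + (3/2 + G)/(3*(-68 - 3*G*(1 + G))) (j(G) = -⅔ + ((G + 3/2)/(-68 - 3*G*(1 + G)))/3 = -⅔ + ((3/2 + G)/(-68 - 3*G*(1 + G)))/3 = -⅔ + (3/2 + G)/(3*(-68 - 3*G*(1 + G))))
j(-136) - 1*(-37261) = (-275 - 2*(-136) - 12*(-136)*(1 - 136))/(6*(68 + 3*(-136)*(1 - 136))) - 1*(-37261) = (-275 + 272 - 12*(-136)*(-135))/(6*(68 + 3*(-136)*(-135))) + 37261 = (-275 + 272 - 220320)/(6*(68 + 55080)) + 37261 = (⅙)*(-220323)/55148 + 37261 = (⅙)*(1/55148)*(-220323) + 37261 = -73441/110296 + 37261 = 4109665815/110296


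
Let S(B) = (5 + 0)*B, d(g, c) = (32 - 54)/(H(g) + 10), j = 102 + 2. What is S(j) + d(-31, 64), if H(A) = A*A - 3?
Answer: 22879/44 ≈ 519.98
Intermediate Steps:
j = 104
H(A) = -3 + A² (H(A) = A² - 3 = -3 + A²)
d(g, c) = -22/(7 + g²) (d(g, c) = (32 - 54)/((-3 + g²) + 10) = -22/(7 + g²))
S(B) = 5*B
S(j) + d(-31, 64) = 5*104 - 22/(7 + (-31)²) = 520 - 22/(7 + 961) = 520 - 22/968 = 520 - 22*1/968 = 520 - 1/44 = 22879/44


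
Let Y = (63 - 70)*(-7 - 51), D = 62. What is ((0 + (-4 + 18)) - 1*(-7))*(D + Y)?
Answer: 9828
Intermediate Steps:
Y = 406 (Y = -7*(-58) = 406)
((0 + (-4 + 18)) - 1*(-7))*(D + Y) = ((0 + (-4 + 18)) - 1*(-7))*(62 + 406) = ((0 + 14) + 7)*468 = (14 + 7)*468 = 21*468 = 9828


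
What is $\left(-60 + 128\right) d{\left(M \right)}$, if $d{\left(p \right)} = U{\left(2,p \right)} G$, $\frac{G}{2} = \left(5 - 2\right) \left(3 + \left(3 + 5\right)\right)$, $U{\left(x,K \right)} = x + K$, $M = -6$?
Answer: $-17952$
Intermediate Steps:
$U{\left(x,K \right)} = K + x$
$G = 66$ ($G = 2 \left(5 - 2\right) \left(3 + \left(3 + 5\right)\right) = 2 \cdot 3 \left(3 + 8\right) = 2 \cdot 3 \cdot 11 = 2 \cdot 33 = 66$)
$d{\left(p \right)} = 132 + 66 p$ ($d{\left(p \right)} = \left(p + 2\right) 66 = \left(2 + p\right) 66 = 132 + 66 p$)
$\left(-60 + 128\right) d{\left(M \right)} = \left(-60 + 128\right) \left(132 + 66 \left(-6\right)\right) = 68 \left(132 - 396\right) = 68 \left(-264\right) = -17952$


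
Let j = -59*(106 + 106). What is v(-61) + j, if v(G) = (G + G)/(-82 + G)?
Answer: -1788522/143 ≈ -12507.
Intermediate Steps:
v(G) = 2*G/(-82 + G) (v(G) = (2*G)/(-82 + G) = 2*G/(-82 + G))
j = -12508 (j = -59*212 = -12508)
v(-61) + j = 2*(-61)/(-82 - 61) - 12508 = 2*(-61)/(-143) - 12508 = 2*(-61)*(-1/143) - 12508 = 122/143 - 12508 = -1788522/143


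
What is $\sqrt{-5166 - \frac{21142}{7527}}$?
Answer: $\frac{2 i \sqrt{73210657962}}{7527} \approx 71.894 i$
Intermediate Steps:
$\sqrt{-5166 - \frac{21142}{7527}} = \sqrt{- \frac{38905624}{7527}} = \frac{2 i \sqrt{73210657962}}{7527}$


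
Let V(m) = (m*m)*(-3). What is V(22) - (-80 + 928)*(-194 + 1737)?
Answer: -1309916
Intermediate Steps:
V(m) = -3*m² (V(m) = m²*(-3) = -3*m²)
V(22) - (-80 + 928)*(-194 + 1737) = -3*22² - (-80 + 928)*(-194 + 1737) = -3*484 - 848*1543 = -1452 - 1*1308464 = -1452 - 1308464 = -1309916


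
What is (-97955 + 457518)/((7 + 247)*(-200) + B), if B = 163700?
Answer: 359563/112900 ≈ 3.1848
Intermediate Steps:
(-97955 + 457518)/((7 + 247)*(-200) + B) = (-97955 + 457518)/((7 + 247)*(-200) + 163700) = 359563/(254*(-200) + 163700) = 359563/(-50800 + 163700) = 359563/112900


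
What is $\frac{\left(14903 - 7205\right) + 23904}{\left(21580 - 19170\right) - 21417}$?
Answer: $- \frac{138}{83} \approx -1.6627$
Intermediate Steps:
$\frac{\left(14903 - 7205\right) + 23904}{\left(21580 - 19170\right) - 21417} = \frac{\left(14903 - 7205\right) + 23904}{2410 - 21417} = \frac{7698 + 23904}{-19007} = 31602 \left(- \frac{1}{19007}\right) = - \frac{138}{83}$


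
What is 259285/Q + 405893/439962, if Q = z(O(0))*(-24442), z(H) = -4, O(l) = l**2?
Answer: 76879446997/21507102408 ≈ 3.5746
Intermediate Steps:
Q = 97768 (Q = -4*(-24442) = 97768)
259285/Q + 405893/439962 = 259285/97768 + 405893/439962 = 76879446997/21507102408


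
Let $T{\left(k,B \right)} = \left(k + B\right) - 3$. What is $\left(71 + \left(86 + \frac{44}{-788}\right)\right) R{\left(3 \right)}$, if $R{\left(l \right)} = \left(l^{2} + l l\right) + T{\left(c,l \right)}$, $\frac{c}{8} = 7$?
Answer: $\frac{2287932}{197} \approx 11614.0$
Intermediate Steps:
$c = 56$ ($c = 8 \cdot 7 = 56$)
$T{\left(k,B \right)} = -3 + B + k$ ($T{\left(k,B \right)} = \left(B + k\right) - 3 = -3 + B + k$)
$R{\left(l \right)} = 53 + l + 2 l^{2}$ ($R{\left(l \right)} = \left(l^{2} + l l\right) + \left(-3 + l + 56\right) = \left(l^{2} + l^{2}\right) + \left(53 + l\right) = 2 l^{2} + \left(53 + l\right) = 53 + l + 2 l^{2}$)
$\left(71 + \left(86 + \frac{44}{-788}\right)\right) R{\left(3 \right)} = \left(71 + \left(86 + \frac{44}{-788}\right)\right) \left(53 + 3 + 2 \cdot 3^{2}\right) = \left(71 + \left(86 + 44 \left(- \frac{1}{788}\right)\right)\right) \left(53 + 3 + 2 \cdot 9\right) = \left(71 + \left(86 - \frac{11}{197}\right)\right) \left(53 + 3 + 18\right) = \left(71 + \frac{16931}{197}\right) 74 = \frac{30918}{197} \cdot 74 = \frac{2287932}{197}$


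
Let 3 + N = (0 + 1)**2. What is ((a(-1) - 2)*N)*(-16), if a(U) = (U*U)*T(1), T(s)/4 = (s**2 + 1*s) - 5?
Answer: -448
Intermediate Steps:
N = -2 (N = -3 + (0 + 1)**2 = -3 + 1**2 = -3 + 1 = -2)
T(s) = -20 + 4*s + 4*s**2 (T(s) = 4*((s**2 + 1*s) - 5) = 4*((s**2 + s) - 5) = 4*((s + s**2) - 5) = 4*(-5 + s + s**2) = -20 + 4*s + 4*s**2)
a(U) = -12*U**2 (a(U) = (U*U)*(-20 + 4*1 + 4*1**2) = U**2*(-20 + 4 + 4*1) = U**2*(-20 + 4 + 4) = U**2*(-12) = -12*U**2)
((a(-1) - 2)*N)*(-16) = ((-12*(-1)**2 - 2)*(-2))*(-16) = ((-12*1 - 2)*(-2))*(-16) = ((-12 - 2)*(-2))*(-16) = -14*(-2)*(-16) = 28*(-16) = -448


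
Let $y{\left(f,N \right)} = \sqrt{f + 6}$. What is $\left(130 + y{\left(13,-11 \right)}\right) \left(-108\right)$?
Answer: $-14040 - 108 \sqrt{19} \approx -14511.0$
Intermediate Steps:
$y{\left(f,N \right)} = \sqrt{6 + f}$
$\left(130 + y{\left(13,-11 \right)}\right) \left(-108\right) = \left(130 + \sqrt{6 + 13}\right) \left(-108\right) = \left(130 + \sqrt{19}\right) \left(-108\right) = -14040 - 108 \sqrt{19}$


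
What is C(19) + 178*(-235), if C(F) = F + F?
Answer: -41792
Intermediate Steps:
C(F) = 2*F
C(19) + 178*(-235) = 2*19 + 178*(-235) = 38 - 41830 = -41792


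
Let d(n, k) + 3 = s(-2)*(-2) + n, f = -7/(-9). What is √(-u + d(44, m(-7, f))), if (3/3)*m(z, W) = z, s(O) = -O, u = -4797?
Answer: √4834 ≈ 69.527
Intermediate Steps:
f = 7/9 (f = -7*(-⅑) = 7/9 ≈ 0.77778)
m(z, W) = z
d(n, k) = -7 + n (d(n, k) = -3 + (-1*(-2)*(-2) + n) = -3 + (2*(-2) + n) = -3 + (-4 + n) = -7 + n)
√(-u + d(44, m(-7, f))) = √(-1*(-4797) + (-7 + 44)) = √(4797 + 37) = √4834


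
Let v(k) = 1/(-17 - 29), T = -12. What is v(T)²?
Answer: 1/2116 ≈ 0.00047259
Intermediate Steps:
v(k) = -1/46 (v(k) = 1/(-46) = -1/46)
v(T)² = (-1/46)² = 1/2116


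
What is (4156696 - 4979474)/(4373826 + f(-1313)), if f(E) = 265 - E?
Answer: -37399/198882 ≈ -0.18805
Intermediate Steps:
(4156696 - 4979474)/(4373826 + f(-1313)) = (4156696 - 4979474)/(4373826 + (265 - 1*(-1313))) = -822778/(4373826 + (265 + 1313)) = -822778/(4373826 + 1578) = -822778/4375404 = -822778*1/4375404 = -37399/198882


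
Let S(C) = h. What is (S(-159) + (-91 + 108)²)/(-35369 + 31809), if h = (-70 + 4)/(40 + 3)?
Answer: -12361/153080 ≈ -0.080749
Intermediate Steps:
h = -66/43 ≈ -1.5349
S(C) = -66/43
(S(-159) + (-91 + 108)²)/(-35369 + 31809) = (-66/43 + (-91 + 108)²)/(-35369 + 31809) = (-66/43 + 17²)/(-3560) = (-66/43 + 289)*(-1/3560) = (12361/43)*(-1/3560) = -12361/153080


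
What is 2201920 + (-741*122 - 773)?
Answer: 2110745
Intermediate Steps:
2201920 + (-741*122 - 773) = 2201920 + (-90402 - 773) = 2201920 - 91175 = 2110745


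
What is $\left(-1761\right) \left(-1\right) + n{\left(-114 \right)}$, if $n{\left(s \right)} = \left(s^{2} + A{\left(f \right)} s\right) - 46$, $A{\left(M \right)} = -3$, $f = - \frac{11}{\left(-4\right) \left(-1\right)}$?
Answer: $15053$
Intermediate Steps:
$f = - \frac{11}{4} \approx -2.75$
$n{\left(s \right)} = -46 + s^{2} - 3 s$ ($n{\left(s \right)} = \left(s^{2} - 3 s\right) - 46 = -46 + s^{2} - 3 s$)
$\left(-1761\right) \left(-1\right) + n{\left(-114 \right)} = \left(-1761\right) \left(-1\right) - \left(-296 - 12996\right) = 1761 + \left(-46 + 12996 + 342\right) = 1761 + 13292 = 15053$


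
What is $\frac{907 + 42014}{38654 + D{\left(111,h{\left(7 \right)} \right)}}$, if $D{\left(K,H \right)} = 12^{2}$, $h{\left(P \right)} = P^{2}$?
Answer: $\frac{2259}{2042} \approx 1.1063$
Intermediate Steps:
$D{\left(K,H \right)} = 144$
$\frac{907 + 42014}{38654 + D{\left(111,h{\left(7 \right)} \right)}} = \frac{907 + 42014}{38654 + 144} = \frac{42921}{38798} = 42921 \cdot \frac{1}{38798} = \frac{2259}{2042}$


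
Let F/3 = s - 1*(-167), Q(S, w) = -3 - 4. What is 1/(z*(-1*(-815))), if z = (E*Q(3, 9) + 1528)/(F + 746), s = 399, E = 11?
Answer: 2444/1182565 ≈ 0.0020667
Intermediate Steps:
Q(S, w) = -7
F = 1698 (F = 3*(399 - 1*(-167)) = 3*(399 + 167) = 3*566 = 1698)
z = 1451/2444 (z = (11*(-7) + 1528)/(1698 + 746) = (-77 + 1528)/2444 = 1451*(1/2444) = 1451/2444 ≈ 0.59370)
1/(z*(-1*(-815))) = 1/(1451*(-1*(-815))/2444) = 1/((1451/2444)*815) = 1/(1182565/2444) = 2444/1182565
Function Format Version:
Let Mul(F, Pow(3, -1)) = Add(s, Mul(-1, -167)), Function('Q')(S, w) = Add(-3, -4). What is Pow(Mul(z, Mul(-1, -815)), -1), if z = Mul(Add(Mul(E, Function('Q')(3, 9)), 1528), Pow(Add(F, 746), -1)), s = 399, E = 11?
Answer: Rational(2444, 1182565) ≈ 0.0020667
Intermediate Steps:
Function('Q')(S, w) = -7
F = 1698 (F = Mul(3, Add(399, Mul(-1, -167))) = Mul(3, Add(399, 167)) = Mul(3, 566) = 1698)
z = Rational(1451, 2444) (z = Mul(Add(Mul(11, -7), 1528), Pow(Add(1698, 746), -1)) = Mul(Add(-77, 1528), Pow(2444, -1)) = Mul(1451, Rational(1, 2444)) = Rational(1451, 2444) ≈ 0.59370)
Pow(Mul(z, Mul(-1, -815)), -1) = Pow(Mul(Rational(1451, 2444), Mul(-1, -815)), -1) = Pow(Mul(Rational(1451, 2444), 815), -1) = Pow(Rational(1182565, 2444), -1) = Rational(2444, 1182565)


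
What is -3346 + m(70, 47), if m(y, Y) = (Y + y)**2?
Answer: 10343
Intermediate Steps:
-3346 + m(70, 47) = -3346 + (47 + 70)**2 = -3346 + 117**2 = -3346 + 13689 = 10343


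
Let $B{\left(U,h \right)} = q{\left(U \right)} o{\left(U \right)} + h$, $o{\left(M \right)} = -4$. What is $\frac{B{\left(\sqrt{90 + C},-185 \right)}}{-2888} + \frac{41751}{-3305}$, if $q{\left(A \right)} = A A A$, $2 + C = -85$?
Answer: $- \frac{119965463}{9544840} + \frac{3 \sqrt{3}}{722} \approx -12.561$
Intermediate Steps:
$C = -87$ ($C = -2 - 85 = -87$)
$q{\left(A \right)} = A^{3}$ ($q{\left(A \right)} = A^{2} A = A^{3}$)
$B{\left(U,h \right)} = h - 4 U^{3}$ ($B{\left(U,h \right)} = U^{3} \left(-4\right) + h = - 4 U^{3} + h = h - 4 U^{3}$)
$\frac{B{\left(\sqrt{90 + C},-185 \right)}}{-2888} + \frac{41751}{-3305} = \frac{-185 - 4 \left(\sqrt{90 - 87}\right)^{3}}{-2888} + \frac{41751}{-3305} = \left(-185 - 4 \left(\sqrt{3}\right)^{3}\right) \left(- \frac{1}{2888}\right) + 41751 \left(- \frac{1}{3305}\right) = \left(-185 - 4 \cdot 3 \sqrt{3}\right) \left(- \frac{1}{2888}\right) - \frac{41751}{3305} = \left(-185 - 12 \sqrt{3}\right) \left(- \frac{1}{2888}\right) - \frac{41751}{3305} = \left(\frac{185}{2888} + \frac{3 \sqrt{3}}{722}\right) - \frac{41751}{3305} = - \frac{119965463}{9544840} + \frac{3 \sqrt{3}}{722}$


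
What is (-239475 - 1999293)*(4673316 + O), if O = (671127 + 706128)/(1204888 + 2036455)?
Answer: -4844636857225166832/463049 ≈ -1.0462e+13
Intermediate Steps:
O = 1377255/3241343 ≈ 0.42490
(-239475 - 1999293)*(4673316 + O) = (-239475 - 1999293)*(4673316 + 1377255/3241343) = -2238768*15147821480643/3241343 = -4844636857225166832/463049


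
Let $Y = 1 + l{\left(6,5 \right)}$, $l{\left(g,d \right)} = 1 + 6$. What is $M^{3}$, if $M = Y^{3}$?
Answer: $134217728$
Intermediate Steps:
$l{\left(g,d \right)} = 7$
$Y = 8$ ($Y = 1 + 7 = 8$)
$M = 512$ ($M = 8^{3} = 512$)
$M^{3} = 512^{3} = 134217728$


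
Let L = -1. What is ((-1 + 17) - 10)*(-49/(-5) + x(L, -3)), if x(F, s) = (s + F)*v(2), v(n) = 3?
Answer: -66/5 ≈ -13.200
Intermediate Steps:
x(F, s) = 3*F + 3*s (x(F, s) = (s + F)*3 = (F + s)*3 = 3*F + 3*s)
((-1 + 17) - 10)*(-49/(-5) + x(L, -3)) = ((-1 + 17) - 10)*(-49/(-5) + (3*(-1) + 3*(-3))) = (16 - 10)*(-49*(-⅕) + (-3 - 9)) = 6*(49/5 - 12) = 6*(-11/5) = -66/5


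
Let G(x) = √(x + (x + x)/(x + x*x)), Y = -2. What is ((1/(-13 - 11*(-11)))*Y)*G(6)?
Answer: -√77/462 ≈ -0.018993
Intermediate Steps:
G(x) = √(x + 2*x/(x + x²)) (G(x) = √(x + (2*x)/(x + x²)) = √(x + 2*x/(x + x²)))
((1/(-13 - 11*(-11)))*Y)*G(6) = ((1/(-13 - 11*(-11)))*(-2))*√((2 + 6*(1 + 6))/(1 + 6)) = ((-1/11/(-24))*(-2))*√((2 + 6*7)/7) = (-1/24*(-1/11)*(-2))*√((2 + 42)/7) = ((1/264)*(-2))*√((⅐)*44) = -√77/462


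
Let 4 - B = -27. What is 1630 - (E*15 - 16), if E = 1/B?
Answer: 51011/31 ≈ 1645.5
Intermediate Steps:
B = 31 (B = 4 - 1*(-27) = 4 + 27 = 31)
E = 1/31 ≈ 0.032258
1630 - (E*15 - 16) = 1630 - ((1/31)*15 - 16) = 1630 - (15/31 - 16) = 1630 - 1*(-481/31) = 1630 + 481/31 = 51011/31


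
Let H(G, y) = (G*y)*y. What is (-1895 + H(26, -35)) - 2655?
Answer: 27300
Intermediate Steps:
H(G, y) = G*y**2
(-1895 + H(26, -35)) - 2655 = (-1895 + 26*(-35)**2) - 2655 = (-1895 + 26*1225) - 2655 = (-1895 + 31850) - 2655 = 29955 - 2655 = 27300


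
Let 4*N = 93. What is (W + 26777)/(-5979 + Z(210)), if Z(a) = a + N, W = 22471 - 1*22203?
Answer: -36060/7661 ≈ -4.7070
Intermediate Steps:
W = 268 (W = 22471 - 22203 = 268)
N = 93/4 (N = (¼)*93 = 93/4 ≈ 23.250)
Z(a) = 93/4 + a (Z(a) = a + 93/4 = 93/4 + a)
(W + 26777)/(-5979 + Z(210)) = (268 + 26777)/(-5979 + (93/4 + 210)) = 27045/(-5979 + 933/4) = 27045/(-22983/4) = 27045*(-4/22983) = -36060/7661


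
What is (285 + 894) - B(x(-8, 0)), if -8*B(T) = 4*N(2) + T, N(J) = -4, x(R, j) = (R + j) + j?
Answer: 1176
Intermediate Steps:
x(R, j) = R + 2*j
B(T) = 2 - T/8 (B(T) = -(4*(-4) + T)/8 = -(-16 + T)/8 = 2 - T/8)
(285 + 894) - B(x(-8, 0)) = (285 + 894) - (2 - (-8 + 2*0)/8) = 1179 - (2 - (-8 + 0)/8) = 1179 - (2 - ⅛*(-8)) = 1179 - (2 + 1) = 1179 - 1*3 = 1179 - 3 = 1176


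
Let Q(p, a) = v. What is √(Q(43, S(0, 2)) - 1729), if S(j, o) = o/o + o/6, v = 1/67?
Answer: I*√7761414/67 ≈ 41.581*I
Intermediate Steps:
v = 1/67 ≈ 0.014925
S(j, o) = 1 + o/6 (S(j, o) = 1 + o*(⅙) = 1 + o/6)
Q(p, a) = 1/67
√(Q(43, S(0, 2)) - 1729) = √(1/67 - 1729) = √(-115842/67) = I*√7761414/67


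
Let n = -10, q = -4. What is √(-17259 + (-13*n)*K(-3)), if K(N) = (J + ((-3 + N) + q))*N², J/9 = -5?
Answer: I*√81609 ≈ 285.67*I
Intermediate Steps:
J = -45 (J = 9*(-5) = -45)
K(N) = N²*(-52 + N) (K(N) = (-45 + ((-3 + N) - 4))*N² = (-45 + (-7 + N))*N² = (-52 + N)*N² = N²*(-52 + N))
√(-17259 + (-13*n)*K(-3)) = √(-17259 + (-13*(-10))*((-3)²*(-52 - 3))) = √(-17259 + 130*(9*(-55))) = √(-17259 + 130*(-495)) = √(-17259 - 64350) = √(-81609) = I*√81609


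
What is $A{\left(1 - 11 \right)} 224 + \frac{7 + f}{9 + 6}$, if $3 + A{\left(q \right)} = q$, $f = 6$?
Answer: $- \frac{43667}{15} \approx -2911.1$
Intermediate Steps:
$A{\left(q \right)} = -3 + q$
$A{\left(1 - 11 \right)} 224 + \frac{7 + f}{9 + 6} = \left(-3 + \left(1 - 11\right)\right) 224 + \frac{7 + 6}{9 + 6} = \left(-3 - 10\right) 224 + \frac{13}{15} = \left(-13\right) 224 + 13 \cdot \frac{1}{15} = -2912 + \frac{13}{15} = - \frac{43667}{15}$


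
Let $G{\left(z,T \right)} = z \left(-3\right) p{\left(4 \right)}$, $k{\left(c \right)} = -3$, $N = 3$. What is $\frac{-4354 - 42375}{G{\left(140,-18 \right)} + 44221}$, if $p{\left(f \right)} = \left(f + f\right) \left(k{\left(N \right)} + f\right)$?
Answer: $- \frac{46729}{40861} \approx -1.1436$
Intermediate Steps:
$p{\left(f \right)} = 2 f \left(-3 + f\right)$ ($p{\left(f \right)} = \left(f + f\right) \left(-3 + f\right) = 2 f \left(-3 + f\right)$)
$G{\left(z,T \right)} = - 24 z$ ($G{\left(z,T \right)} = z \left(-3\right) 2 \cdot 4 \left(-3 + 4\right) = - 3 z 2 \cdot 4 \cdot 1 = - 3 z 8 = - 24 z$)
$\frac{-4354 - 42375}{G{\left(140,-18 \right)} + 44221} = \frac{-4354 - 42375}{\left(-24\right) 140 + 44221} = - \frac{46729}{-3360 + 44221} = - \frac{46729}{40861}$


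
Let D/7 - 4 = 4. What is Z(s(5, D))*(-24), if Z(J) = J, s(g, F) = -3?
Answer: 72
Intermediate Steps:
D = 56 (D = 28 + 7*4 = 28 + 28 = 56)
Z(s(5, D))*(-24) = -3*(-24) = 72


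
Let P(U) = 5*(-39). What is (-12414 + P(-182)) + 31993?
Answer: 19384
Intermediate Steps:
P(U) = -195
(-12414 + P(-182)) + 31993 = (-12414 - 195) + 31993 = -12609 + 31993 = 19384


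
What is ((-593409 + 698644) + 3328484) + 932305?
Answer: 4366024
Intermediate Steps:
((-593409 + 698644) + 3328484) + 932305 = (105235 + 3328484) + 932305 = 3433719 + 932305 = 4366024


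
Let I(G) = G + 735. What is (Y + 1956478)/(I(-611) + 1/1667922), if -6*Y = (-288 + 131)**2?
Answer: 3256400597153/206822329 ≈ 15745.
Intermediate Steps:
I(G) = 735 + G
Y = -24649/6 (Y = -(-288 + 131)**2/6 = -1/6*(-157)**2 = -1/6*24649 = -24649/6 ≈ -4108.2)
(Y + 1956478)/(I(-611) + 1/1667922) = (-24649/6 + 1956478)/((735 - 611) + 1/1667922) = 11714219/(6*(124 + 1/1667922)) = 11714219/(6*(206822329/1667922)) = (11714219/6)*(1667922/206822329) = 3256400597153/206822329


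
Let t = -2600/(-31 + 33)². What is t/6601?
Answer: -650/6601 ≈ -0.098470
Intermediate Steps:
t = -650 (t = -2600/(2²) = -2600/4 = -2600*¼ = -650)
t/6601 = -650/6601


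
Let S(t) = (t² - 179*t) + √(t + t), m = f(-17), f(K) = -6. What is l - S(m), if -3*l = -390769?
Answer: 387439/3 - 2*I*√3 ≈ 1.2915e+5 - 3.4641*I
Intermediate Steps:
l = 390769/3 (l = -⅓*(-390769) = 390769/3 ≈ 1.3026e+5)
m = -6
S(t) = t² - 179*t + √2*√t (S(t) = (t² - 179*t) + √(2*t) = (t² - 179*t) + √2*√t = t² - 179*t + √2*√t)
l - S(m) = 390769/3 - ((-6)² - 179*(-6) + √2*√(-6)) = 390769/3 - (36 + 1074 + √2*(I*√6)) = 390769/3 - (36 + 1074 + 2*I*√3) = 390769/3 - (1110 + 2*I*√3) = 390769/3 + (-1110 - 2*I*√3) = 387439/3 - 2*I*√3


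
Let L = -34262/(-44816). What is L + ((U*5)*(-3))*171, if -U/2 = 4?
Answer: 459829291/22408 ≈ 20521.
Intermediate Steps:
U = -8 (U = -2*4 = -8)
L = 17131/22408 (L = -34262*(-1/44816) = 17131/22408 ≈ 0.76450)
L + ((U*5)*(-3))*171 = 17131/22408 + (-8*5*(-3))*171 = 17131/22408 - 40*(-3)*171 = 17131/22408 + 120*171 = 17131/22408 + 20520 = 459829291/22408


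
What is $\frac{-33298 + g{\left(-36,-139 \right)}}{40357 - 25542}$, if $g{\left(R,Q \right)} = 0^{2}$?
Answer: $- \frac{33298}{14815} \approx -2.2476$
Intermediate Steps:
$g{\left(R,Q \right)} = 0$
$\frac{-33298 + g{\left(-36,-139 \right)}}{40357 - 25542} = \frac{-33298 + 0}{40357 - 25542} = - \frac{33298}{14815}$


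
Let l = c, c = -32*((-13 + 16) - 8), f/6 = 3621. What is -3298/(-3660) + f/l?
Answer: 2001121/14640 ≈ 136.69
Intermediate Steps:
f = 21726 (f = 6*3621 = 21726)
c = 160 (c = -32*(3 - 8) = -32*(-5) = 160)
l = 160
-3298/(-3660) + f/l = -3298/(-3660) + 21726/160 = -3298*(-1/3660) + 21726*(1/160) = 1649/1830 + 10863/80 = 2001121/14640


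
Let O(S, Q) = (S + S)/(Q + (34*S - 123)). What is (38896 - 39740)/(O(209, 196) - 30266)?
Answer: 1514769/54319799 ≈ 0.027886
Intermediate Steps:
O(S, Q) = 2*S/(-123 + Q + 34*S) (O(S, Q) = (2*S)/(Q + (-123 + 34*S)) = (2*S)/(-123 + Q + 34*S) = 2*S/(-123 + Q + 34*S))
(38896 - 39740)/(O(209, 196) - 30266) = (38896 - 39740)/(2*209/(-123 + 196 + 34*209) - 30266) = -844/(2*209/(-123 + 196 + 7106) - 30266) = -844/(2*209/7179 - 30266) = -844/(2*209*(1/7179) - 30266) = -844/(418/7179 - 30266) = -844/(-217279196/7179) = -844*(-7179/217279196) = 1514769/54319799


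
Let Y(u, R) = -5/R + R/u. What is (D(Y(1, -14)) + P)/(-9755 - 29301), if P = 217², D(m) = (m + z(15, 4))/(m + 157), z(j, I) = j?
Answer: -47253821/39192696 ≈ -1.2057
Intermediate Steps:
D(m) = (15 + m)/(157 + m) (D(m) = (m + 15)/(m + 157) = (15 + m)/(157 + m))
P = 47089
(D(Y(1, -14)) + P)/(-9755 - 29301) = ((15 + (-5/(-14) - 14/1))/(157 + (-5/(-14) - 14/1)) + 47089)/(-9755 - 29301) = ((15 + (-5*(-1/14) - 14*1))/(157 + (-5*(-1/14) - 14*1)) + 47089)/(-39056) = ((15 + (5/14 - 14))/(157 + (5/14 - 14)) + 47089)*(-1/39056) = ((15 - 191/14)/(157 - 191/14) + 47089)*(-1/39056) = ((19/14)/(2007/14) + 47089)*(-1/39056) = ((14/2007)*(19/14) + 47089)*(-1/39056) = (19/2007 + 47089)*(-1/39056) = (94507642/2007)*(-1/39056) = -47253821/39192696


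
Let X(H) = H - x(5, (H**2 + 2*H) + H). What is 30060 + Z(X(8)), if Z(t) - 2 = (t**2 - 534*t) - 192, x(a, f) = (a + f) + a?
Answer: 86030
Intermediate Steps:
x(a, f) = f + 2*a
X(H) = -10 - H**2 - 2*H (X(H) = H - (((H**2 + 2*H) + H) + 2*5) = H - ((H**2 + 3*H) + 10) = H - (10 + H**2 + 3*H) = H + (-10 - H**2 - 3*H) = -10 - H**2 - 2*H)
Z(t) = -190 + t**2 - 534*t (Z(t) = 2 + ((t**2 - 534*t) - 192) = 2 + (-192 + t**2 - 534*t) = -190 + t**2 - 534*t)
30060 + Z(X(8)) = 30060 + (-190 + (-10 + 8 - 1*8*(3 + 8))**2 - 534*(-10 + 8 - 1*8*(3 + 8))) = 30060 + (-190 + (-10 + 8 - 1*8*11)**2 - 534*(-10 + 8 - 1*8*11)) = 30060 + (-190 + (-10 + 8 - 88)**2 - 534*(-10 + 8 - 88)) = 30060 + (-190 + (-90)**2 - 534*(-90)) = 30060 + (-190 + 8100 + 48060) = 30060 + 55970 = 86030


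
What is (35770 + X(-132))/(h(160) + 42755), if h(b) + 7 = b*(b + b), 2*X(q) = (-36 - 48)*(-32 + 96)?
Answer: 16541/46974 ≈ 0.35213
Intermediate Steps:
X(q) = -2688 (X(q) = ((-36 - 48)*(-32 + 96))/2 = (-84*64)/2 = (½)*(-5376) = -2688)
h(b) = -7 + 2*b² (h(b) = -7 + b*(b + b) = -7 + b*(2*b) = -7 + 2*b²)
(35770 + X(-132))/(h(160) + 42755) = (35770 - 2688)/((-7 + 2*160²) + 42755) = 33082/((-7 + 2*25600) + 42755) = 33082/((-7 + 51200) + 42755) = 33082/(51193 + 42755) = 33082/93948 = 33082*(1/93948) = 16541/46974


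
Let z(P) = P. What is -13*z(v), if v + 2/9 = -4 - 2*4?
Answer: 1430/9 ≈ 158.89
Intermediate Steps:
v = -110/9 (v = -2/9 + (-4 - 2*4) = -2/9 + (-4 - 8) = -2/9 - 12 = -110/9 ≈ -12.222)
-13*z(v) = -13*(-110/9) = 1430/9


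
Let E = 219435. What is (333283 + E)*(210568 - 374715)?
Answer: -90727001546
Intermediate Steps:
(333283 + E)*(210568 - 374715) = (333283 + 219435)*(210568 - 374715) = 552718*(-164147) = -90727001546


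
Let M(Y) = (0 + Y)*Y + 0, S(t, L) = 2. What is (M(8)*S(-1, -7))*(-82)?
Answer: -10496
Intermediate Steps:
M(Y) = Y² (M(Y) = Y*Y + 0 = Y² + 0 = Y²)
(M(8)*S(-1, -7))*(-82) = (8²*2)*(-82) = (64*2)*(-82) = 128*(-82) = -10496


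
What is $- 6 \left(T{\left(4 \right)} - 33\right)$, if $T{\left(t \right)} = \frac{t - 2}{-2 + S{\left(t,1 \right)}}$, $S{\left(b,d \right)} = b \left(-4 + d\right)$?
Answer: $\frac{1392}{7} \approx 198.86$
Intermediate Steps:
$T{\left(t \right)} = \frac{-2 + t}{-2 - 3 t}$ ($T{\left(t \right)} = \frac{t - 2}{-2 + t \left(-4 + 1\right)} = \frac{-2 + t}{-2 + t \left(-3\right)} = \frac{-2 + t}{-2 - 3 t}$)
$- 6 \left(T{\left(4 \right)} - 33\right) = - 6 \left(\frac{2 - 4}{2 + 3 \cdot 4} - 33\right) = - 6 \left(\frac{2 - 4}{2 + 12} - 33\right) = - 6 \left(\frac{1}{14} \left(-2\right) - 33\right) = - 6 \left(- \frac{1}{7} - 33\right) = \left(-6\right) \left(- \frac{232}{7}\right) = \frac{1392}{7}$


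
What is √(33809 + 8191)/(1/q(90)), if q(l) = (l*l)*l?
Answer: 14580000*√105 ≈ 1.4940e+8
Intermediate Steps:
q(l) = l³ (q(l) = l²*l = l³)
√(33809 + 8191)/(1/q(90)) = √(33809 + 8191)/(1/(90³)) = √42000/(1/729000) = (20*√105)/(1/729000) = (20*√105)*729000 = 14580000*√105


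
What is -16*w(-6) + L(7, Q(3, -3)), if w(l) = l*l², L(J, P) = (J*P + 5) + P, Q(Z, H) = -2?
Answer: 3445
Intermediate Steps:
L(J, P) = 5 + P + J*P (L(J, P) = (5 + J*P) + P = 5 + P + J*P)
w(l) = l³
-16*w(-6) + L(7, Q(3, -3)) = -16*(-6)³ + (5 - 2 + 7*(-2)) = -16*(-216) + (5 - 2 - 14) = 3456 - 11 = 3445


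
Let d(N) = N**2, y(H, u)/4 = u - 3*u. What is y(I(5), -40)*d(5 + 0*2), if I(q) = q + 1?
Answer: 8000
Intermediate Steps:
I(q) = 1 + q
y(H, u) = -8*u (y(H, u) = 4*(u - 3*u) = 4*(-2*u) = -8*u)
y(I(5), -40)*d(5 + 0*2) = (-8*(-40))*(5 + 0*2)**2 = 320*(5 + 0)**2 = 320*5**2 = 320*25 = 8000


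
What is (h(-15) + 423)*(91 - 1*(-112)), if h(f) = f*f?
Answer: 131544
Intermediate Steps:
h(f) = f²
(h(-15) + 423)*(91 - 1*(-112)) = ((-15)² + 423)*(91 - 1*(-112)) = (225 + 423)*(91 + 112) = 648*203 = 131544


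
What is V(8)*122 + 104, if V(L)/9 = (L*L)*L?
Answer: 562280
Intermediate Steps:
V(L) = 9*L³ (V(L) = 9*((L*L)*L) = 9*(L²*L) = 9*L³)
V(8)*122 + 104 = (9*8³)*122 + 104 = (9*512)*122 + 104 = 4608*122 + 104 = 562176 + 104 = 562280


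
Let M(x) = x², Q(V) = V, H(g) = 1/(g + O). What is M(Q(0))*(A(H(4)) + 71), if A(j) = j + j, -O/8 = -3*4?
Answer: 0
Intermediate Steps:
O = 96 (O = -(-24)*4 = -8*(-12) = 96)
H(g) = 1/(96 + g) (H(g) = 1/(g + 96) = 1/(96 + g))
A(j) = 2*j
M(Q(0))*(A(H(4)) + 71) = 0²*(2/(96 + 4) + 71) = 0*(2/100 + 71) = 0*(2*(1/100) + 71) = 0*(1/50 + 71) = 0*(3551/50) = 0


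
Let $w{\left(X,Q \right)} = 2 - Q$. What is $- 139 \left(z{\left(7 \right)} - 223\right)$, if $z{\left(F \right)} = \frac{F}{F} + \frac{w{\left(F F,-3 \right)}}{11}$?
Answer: $\frac{338743}{11} \approx 30795.0$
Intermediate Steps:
$z{\left(F \right)} = \frac{16}{11}$ ($z{\left(F \right)} = \frac{F}{F} + \frac{2 - -3}{11} = 1 + \left(2 + 3\right) \frac{1}{11} = 1 + 5 \cdot \frac{1}{11} = 1 + \frac{5}{11} = \frac{16}{11}$)
$- 139 \left(z{\left(7 \right)} - 223\right) = - 139 \left(\frac{16}{11} - 223\right) = \left(-139\right) \left(- \frac{2437}{11}\right) = \frac{338743}{11}$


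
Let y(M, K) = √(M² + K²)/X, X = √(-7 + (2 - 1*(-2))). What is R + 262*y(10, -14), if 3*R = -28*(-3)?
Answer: 28 - 524*I*√222/3 ≈ 28.0 - 2602.5*I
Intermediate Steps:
X = I*√3 (X = √(-7 + (2 + 2)) = √(-7 + 4) = √(-3) = I*√3 ≈ 1.732*I)
R = 28 (R = (-28*(-3))/3 = (⅓)*84 = 28)
y(M, K) = -I*√3*√(K² + M²)/3 (y(M, K) = √(M² + K²)/((I*√3)) = √(K² + M²)*(-I*√3/3) = -I*√3*√(K² + M²)/3)
R + 262*y(10, -14) = 28 + 262*(-I*√3*√((-14)² + 10²)/3) = 28 + 262*(-I*√3*√(196 + 100)/3) = 28 + 262*(-I*√3*√296/3) = 28 + 262*(-I*√3*2*√74/3) = 28 + 262*(-2*I*√222/3) = 28 - 524*I*√222/3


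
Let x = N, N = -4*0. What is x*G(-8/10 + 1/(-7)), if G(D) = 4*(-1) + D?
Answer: 0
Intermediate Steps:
N = 0
x = 0
G(D) = -4 + D
x*G(-8/10 + 1/(-7)) = 0*(-4 + (-8/10 + 1/(-7))) = 0*(-4 + (-8*1/10 + 1*(-1/7))) = 0*(-4 + (-4/5 - 1/7)) = 0*(-4 - 33/35) = 0*(-173/35) = 0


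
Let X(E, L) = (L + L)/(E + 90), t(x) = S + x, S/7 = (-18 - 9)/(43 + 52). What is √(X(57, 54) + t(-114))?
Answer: I*√50968545/665 ≈ 10.736*I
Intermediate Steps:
S = -189/95 (S = 7*((-18 - 9)/(43 + 52)) = 7*(-27/95) = -189/95 ≈ -1.9895)
t(x) = -189/95 + x
X(E, L) = 2*L/(90 + E) (X(E, L) = (2*L)/(90 + E) = 2*L/(90 + E))
√(X(57, 54) + t(-114)) = √(2*54/(90 + 57) + (-189/95 - 114)) = √(2*54/147 - 11019/95) = √(2*54*(1/147) - 11019/95) = √(36/49 - 11019/95) = √(-536511/4655) = I*√50968545/665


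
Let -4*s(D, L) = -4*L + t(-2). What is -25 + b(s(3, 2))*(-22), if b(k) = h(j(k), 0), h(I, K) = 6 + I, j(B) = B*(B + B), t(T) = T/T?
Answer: -1167/4 ≈ -291.75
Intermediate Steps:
t(T) = 1
j(B) = 2*B**2 (j(B) = B*(2*B) = 2*B**2)
s(D, L) = -1/4 + L (s(D, L) = -(-4*L + 1)/4 = -(1 - 4*L)/4 = -1/4 + L)
b(k) = 6 + 2*k**2
-25 + b(s(3, 2))*(-22) = -25 + (6 + 2*(-1/4 + 2)**2)*(-22) = -25 + (6 + 2*(7/4)**2)*(-22) = -25 + (6 + 2*(49/16))*(-22) = -25 + (6 + 49/8)*(-22) = -25 + (97/8)*(-22) = -25 - 1067/4 = -1167/4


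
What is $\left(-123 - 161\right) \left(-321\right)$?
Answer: $91164$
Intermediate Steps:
$\left(-123 - 161\right) \left(-321\right) = \left(-284\right) \left(-321\right) = 91164$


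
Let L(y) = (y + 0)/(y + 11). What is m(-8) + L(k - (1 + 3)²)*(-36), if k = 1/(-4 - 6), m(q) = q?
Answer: -2068/17 ≈ -121.65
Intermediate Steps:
k = -⅒ (k = 1/(-10) = -⅒ ≈ -0.10000)
L(y) = y/(11 + y)
m(-8) + L(k - (1 + 3)²)*(-36) = -8 + ((-⅒ - (1 + 3)²)/(11 + (-⅒ - (1 + 3)²)))*(-36) = -8 + ((-⅒ - 1*4²)/(11 + (-⅒ - 1*4²)))*(-36) = -8 + ((-⅒ - 1*16)/(11 + (-⅒ - 1*16)))*(-36) = -8 + ((-⅒ - 16)/(11 + (-⅒ - 16)))*(-36) = -8 - 161/(10*(11 - 161/10))*(-36) = -8 - 161/(10*(-51/10))*(-36) = -8 - 161/10*(-10/51)*(-36) = -8 + (161/51)*(-36) = -8 - 1932/17 = -2068/17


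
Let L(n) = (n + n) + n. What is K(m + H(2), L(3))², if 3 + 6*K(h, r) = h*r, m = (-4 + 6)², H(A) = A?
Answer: 289/4 ≈ 72.250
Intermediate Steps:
L(n) = 3*n (L(n) = 2*n + n = 3*n)
m = 4 (m = 2² = 4)
K(h, r) = -½ + h*r/6 (K(h, r) = -½ + (h*r)/6 = -½ + h*r/6)
K(m + H(2), L(3))² = (-½ + (4 + 2)*(3*3)/6)² = (-½ + (⅙)*6*9)² = (-½ + 9)² = (17/2)² = 289/4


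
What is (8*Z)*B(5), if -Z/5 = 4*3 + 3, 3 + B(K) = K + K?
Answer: -4200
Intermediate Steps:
B(K) = -3 + 2*K (B(K) = -3 + (K + K) = -3 + 2*K)
Z = -75 (Z = -5*(4*3 + 3) = -5*(12 + 3) = -5*15 = -75)
(8*Z)*B(5) = (8*(-75))*(-3 + 2*5) = -600*(-3 + 10) = -600*7 = -4200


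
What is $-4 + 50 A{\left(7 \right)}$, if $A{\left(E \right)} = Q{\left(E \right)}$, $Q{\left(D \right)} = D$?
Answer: $346$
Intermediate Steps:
$A{\left(E \right)} = E$
$-4 + 50 A{\left(7 \right)} = -4 + 50 \cdot 7 = -4 + 350 = 346$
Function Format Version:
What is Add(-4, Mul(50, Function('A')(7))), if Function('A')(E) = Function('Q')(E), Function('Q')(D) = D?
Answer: 346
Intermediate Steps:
Function('A')(E) = E
Add(-4, Mul(50, Function('A')(7))) = Add(-4, Mul(50, 7)) = Add(-4, 350) = 346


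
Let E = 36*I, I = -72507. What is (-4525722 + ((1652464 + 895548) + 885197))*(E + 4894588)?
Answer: -2495666776368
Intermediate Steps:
E = -2610252 (E = 36*(-72507) = -2610252)
(-4525722 + ((1652464 + 895548) + 885197))*(E + 4894588) = (-4525722 + ((1652464 + 895548) + 885197))*(-2610252 + 4894588) = (-4525722 + (2548012 + 885197))*2284336 = (-4525722 + 3433209)*2284336 = -1092513*2284336 = -2495666776368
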